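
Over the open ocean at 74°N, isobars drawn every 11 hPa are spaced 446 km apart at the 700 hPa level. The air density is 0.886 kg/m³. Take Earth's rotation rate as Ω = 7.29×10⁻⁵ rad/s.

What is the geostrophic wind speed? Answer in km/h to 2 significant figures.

Coriolis parameter at 74°N:
f = 2Ω sin φ = 2 × 7.29×10⁻⁵ × sin 74° = 1.40×10⁻⁴ s⁻¹
Pressure gradient: |∂P/∂n| = 1100 Pa / 446000 m = 2.47×10⁻³ Pa/m
Geostrophic balance (pressure-gradient force = Coriolis force):
V_g = (1/(fρ)) |∂P/∂n| = 2.47×10⁻³ / (1.40×10⁻⁴ × 0.886) = 19.9 m/s
Converting: 19.9 m/s × 3.6 = 72 km/h

72 km/h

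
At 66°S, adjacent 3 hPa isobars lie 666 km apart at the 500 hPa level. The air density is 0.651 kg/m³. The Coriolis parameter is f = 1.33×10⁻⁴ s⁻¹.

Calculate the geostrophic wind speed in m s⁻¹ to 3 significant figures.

Pressure gradient: |∂P/∂n| = 300 Pa / 666000 m = 4.50×10⁻⁴ Pa/m
Geostrophic balance (pressure-gradient force = Coriolis force):
V_g = (1/(fρ)) |∂P/∂n| = 4.50×10⁻⁴ / (1.33×10⁻⁴ × 0.651) = 5.20 m/s

5.20 m s⁻¹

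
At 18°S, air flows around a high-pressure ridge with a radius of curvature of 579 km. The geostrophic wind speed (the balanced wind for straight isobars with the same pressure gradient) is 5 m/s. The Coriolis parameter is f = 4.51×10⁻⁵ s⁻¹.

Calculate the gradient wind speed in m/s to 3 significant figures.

Around a high, pressure-gradient force acts outward with centrifugal, so Coriolis balances both:
fV = (1/ρ)|∂P/∂n| + V²/R  →  V² − fR·V + fR·V_g = 0
With fR = 4.51×10⁻⁵ × 579×10³ m = 26.1 m/s:
V = [fR − √((fR)² − 4 fR V_g)]/2 = [26.1 − √(26.1² − 4×26.1×5)]/2 = 6.74 m/s
Supergeostrophic (V > V_g = 5 m/s), as expected around a high.

6.74 m/s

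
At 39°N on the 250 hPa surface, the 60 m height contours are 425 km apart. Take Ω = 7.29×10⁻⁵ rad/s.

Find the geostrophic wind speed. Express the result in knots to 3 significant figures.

29.3 knots

Coriolis parameter at 39°N:
f = 2Ω sin φ = 2 × 7.29×10⁻⁵ × sin 39° = 9.18×10⁻⁵ s⁻¹
Height gradient: |∂Z/∂n| = 60 m / 425000 m = 1.41×10⁻⁴
On a pressure surface, geostrophic balance gives V_g = (g/f)|∂Z/∂n|:
V_g = 9.81 × 1.41×10⁻⁴ / 9.18×10⁻⁵ = 15.1 m/s
Converting: 15.1 m/s × 1.944 = 29.3 knots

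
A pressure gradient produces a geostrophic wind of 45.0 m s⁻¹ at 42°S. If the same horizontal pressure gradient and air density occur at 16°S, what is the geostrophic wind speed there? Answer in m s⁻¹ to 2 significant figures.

With the same pressure gradient and density, V_g ∝ 1/f ∝ 1/sin φ.
V₂ = V₁ · sin φ₁ / sin φ₂ = 45.0 × sin 42° / sin 16°
V₂ = 45.0 × 0.6691/0.2756 = 110 m s⁻¹

110 m s⁻¹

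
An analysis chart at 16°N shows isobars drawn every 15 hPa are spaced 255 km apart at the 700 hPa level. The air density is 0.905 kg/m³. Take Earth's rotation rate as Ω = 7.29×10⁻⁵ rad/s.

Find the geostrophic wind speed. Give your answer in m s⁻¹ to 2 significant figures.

160 m s⁻¹

Coriolis parameter at 16°N:
f = 2Ω sin φ = 2 × 7.29×10⁻⁵ × sin 16° = 4.02×10⁻⁵ s⁻¹
Pressure gradient: |∂P/∂n| = 1500 Pa / 255000 m = 5.88×10⁻³ Pa/m
Geostrophic balance (pressure-gradient force = Coriolis force):
V_g = (1/(fρ)) |∂P/∂n| = 5.88×10⁻³ / (4.02×10⁻⁵ × 0.905) = 162 m/s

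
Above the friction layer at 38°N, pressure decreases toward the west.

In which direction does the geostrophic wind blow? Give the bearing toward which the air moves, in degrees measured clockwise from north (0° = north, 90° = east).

000°

The pressure-gradient force points toward the west (bearing 270°).
Geostrophic balance: in the Northern Hemisphere the Coriolis force deflects motion to the right, so the geostrophic wind blows 90° to the right of the pressure-gradient force (low pressure on the left).
Rotating 270° by 90° clockwise gives 000° — the wind blows toward the north.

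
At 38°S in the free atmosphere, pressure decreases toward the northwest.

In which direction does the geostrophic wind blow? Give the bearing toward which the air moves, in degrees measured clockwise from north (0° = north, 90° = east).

The pressure-gradient force points toward the northwest (bearing 315°).
Geostrophic balance: in the Southern Hemisphere the Coriolis force deflects motion to the left, so the geostrophic wind blows 90° to the left of the pressure-gradient force (low pressure on the right).
Rotating 315° by 90° counterclockwise gives 225° — the wind blows toward the southwest.

225°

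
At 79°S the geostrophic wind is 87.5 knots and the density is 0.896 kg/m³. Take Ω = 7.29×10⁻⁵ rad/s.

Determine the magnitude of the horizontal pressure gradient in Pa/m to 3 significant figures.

5.77×10⁻³ Pa/m

Coriolis parameter at 79°S:
f = 2Ω sin φ = 2 × 7.29×10⁻⁵ × sin 79° = 1.43×10⁻⁴ s⁻¹
Wind speed in SI: 87.5 knots = 45.0 m/s
Geostrophic balance rearranged: |∂P/∂n| = f ρ V_g
|∂P/∂n| = 1.43×10⁻⁴ × 0.896 × 45.0 = 5.77×10⁻³ Pa/m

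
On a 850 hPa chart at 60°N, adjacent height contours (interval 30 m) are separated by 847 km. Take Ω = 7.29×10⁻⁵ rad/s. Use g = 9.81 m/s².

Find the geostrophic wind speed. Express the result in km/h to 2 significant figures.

9.9 km/h

Coriolis parameter at 60°N:
f = 2Ω sin φ = 2 × 7.29×10⁻⁵ × sin 60° = 1.26×10⁻⁴ s⁻¹
Height gradient: |∂Z/∂n| = 30 m / 847000 m = 3.54×10⁻⁵
On a pressure surface, geostrophic balance gives V_g = (g/f)|∂Z/∂n|:
V_g = 9.81 × 3.54×10⁻⁵ / 1.26×10⁻⁴ = 2.75 m/s
Converting: 2.75 m/s × 3.6 = 9.9 km/h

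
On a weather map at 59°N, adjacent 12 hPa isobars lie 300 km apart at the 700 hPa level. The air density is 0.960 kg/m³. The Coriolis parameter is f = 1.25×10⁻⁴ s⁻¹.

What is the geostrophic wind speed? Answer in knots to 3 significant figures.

64.8 knots

Pressure gradient: |∂P/∂n| = 1200 Pa / 300000 m = 4.00×10⁻³ Pa/m
Geostrophic balance (pressure-gradient force = Coriolis force):
V_g = (1/(fρ)) |∂P/∂n| = 4.00×10⁻³ / (1.25×10⁻⁴ × 0.960) = 33.3 m/s
Converting: 33.3 m/s × 1.944 = 64.8 knots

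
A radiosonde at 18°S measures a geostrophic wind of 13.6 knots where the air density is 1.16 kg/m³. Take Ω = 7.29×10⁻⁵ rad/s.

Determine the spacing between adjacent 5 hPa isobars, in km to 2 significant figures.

1400 km

Coriolis parameter at 18°S:
f = 2Ω sin φ = 2 × 7.29×10⁻⁵ × sin 18° = 4.51×10⁻⁵ s⁻¹
Wind speed in SI: 13.6 knots = 7.00 m/s
Geostrophic balance rearranged: |∂P/∂n| = f ρ V_g
|∂P/∂n| = 4.51×10⁻⁵ × 1.16 × 7.00 = 3.66×10⁻⁴ Pa/m
Isobar spacing: Δn = ΔP/|∂P/∂n| = 500 Pa / 3.66×10⁻⁴ Pa/m = 1367399 m ≈ 1400 km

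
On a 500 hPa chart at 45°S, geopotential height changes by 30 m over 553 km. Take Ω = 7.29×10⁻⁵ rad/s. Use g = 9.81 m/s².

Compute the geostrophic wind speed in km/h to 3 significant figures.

18.6 km/h

Coriolis parameter at 45°S:
f = 2Ω sin φ = 2 × 7.29×10⁻⁵ × sin 45° = 1.03×10⁻⁴ s⁻¹
Height gradient: |∂Z/∂n| = 30 m / 553000 m = 5.42×10⁻⁵
On a pressure surface, geostrophic balance gives V_g = (g/f)|∂Z/∂n|:
V_g = 9.81 × 5.42×10⁻⁵ / 1.03×10⁻⁴ = 5.16 m/s
Converting: 5.16 m/s × 3.6 = 18.6 km/h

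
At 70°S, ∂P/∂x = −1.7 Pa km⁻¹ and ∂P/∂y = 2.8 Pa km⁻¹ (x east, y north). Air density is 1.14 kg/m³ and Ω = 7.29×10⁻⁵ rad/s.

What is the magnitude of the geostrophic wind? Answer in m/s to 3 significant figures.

Coriolis parameter at 70°S:
f = 2Ω sin φ = 2 × 7.29×10⁻⁵ × sin 70° = 1.37×10⁻⁴ s⁻¹
In the Southern Hemisphere f is negative: f = −1.37×10⁻⁴ s⁻¹.
Component geostrophic relations (x east, y north):
u_g = −(1/(fρ)) ∂P/∂y,  v_g = (1/(fρ)) ∂P/∂x
u_g = −(2.8×10⁻³)/(−1.37×10⁻⁴ × 1.14) = 17.9 m/s;  v_g = (−1.7×10⁻³)/(−1.37×10⁻⁴ × 1.14) = 10.9 m/s
|V_g| = √(u_g² + v_g²) = 21.0 m/s

21.0 m/s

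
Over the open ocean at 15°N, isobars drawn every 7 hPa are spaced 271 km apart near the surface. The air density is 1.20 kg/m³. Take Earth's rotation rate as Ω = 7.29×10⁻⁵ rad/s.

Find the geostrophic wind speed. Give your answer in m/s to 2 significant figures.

Coriolis parameter at 15°N:
f = 2Ω sin φ = 2 × 7.29×10⁻⁵ × sin 15° = 3.77×10⁻⁵ s⁻¹
Pressure gradient: |∂P/∂n| = 700 Pa / 271000 m = 2.58×10⁻³ Pa/m
Geostrophic balance (pressure-gradient force = Coriolis force):
V_g = (1/(fρ)) |∂P/∂n| = 2.58×10⁻³ / (3.77×10⁻⁵ × 1.20) = 57.0 m/s

57 m/s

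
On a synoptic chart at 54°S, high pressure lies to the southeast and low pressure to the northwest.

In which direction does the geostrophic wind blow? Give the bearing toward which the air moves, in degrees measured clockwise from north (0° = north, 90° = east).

225°

The pressure-gradient force points toward the northwest (bearing 315°).
Geostrophic balance: in the Southern Hemisphere the Coriolis force deflects motion to the left, so the geostrophic wind blows 90° to the left of the pressure-gradient force (low pressure on the right).
Rotating 315° by 90° counterclockwise gives 225° — the wind blows toward the southwest.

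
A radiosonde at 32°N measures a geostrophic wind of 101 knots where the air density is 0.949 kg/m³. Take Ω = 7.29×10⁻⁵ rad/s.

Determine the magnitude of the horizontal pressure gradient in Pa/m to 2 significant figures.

Coriolis parameter at 32°N:
f = 2Ω sin φ = 2 × 7.29×10⁻⁵ × sin 32° = 7.73×10⁻⁵ s⁻¹
Wind speed in SI: 101 knots = 52.0 m/s
Geostrophic balance rearranged: |∂P/∂n| = f ρ V_g
|∂P/∂n| = 7.73×10⁻⁵ × 0.949 × 52.0 = 3.81×10⁻³ Pa/m

3.8×10⁻³ Pa/m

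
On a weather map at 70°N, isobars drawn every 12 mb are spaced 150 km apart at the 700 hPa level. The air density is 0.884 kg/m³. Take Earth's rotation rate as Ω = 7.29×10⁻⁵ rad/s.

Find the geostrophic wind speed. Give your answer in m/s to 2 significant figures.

66 m/s

Coriolis parameter at 70°N:
f = 2Ω sin φ = 2 × 7.29×10⁻⁵ × sin 70° = 1.37×10⁻⁴ s⁻¹
Pressure gradient: |∂P/∂n| = 1200 Pa / 150000 m = 8.00×10⁻³ Pa/m
Geostrophic balance (pressure-gradient force = Coriolis force):
V_g = (1/(fρ)) |∂P/∂n| = 8.00×10⁻³ / (1.37×10⁻⁴ × 0.884) = 66.1 m/s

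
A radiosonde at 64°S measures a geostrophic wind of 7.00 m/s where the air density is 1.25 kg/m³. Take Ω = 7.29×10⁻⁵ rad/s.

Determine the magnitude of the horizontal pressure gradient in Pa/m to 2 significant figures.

Coriolis parameter at 64°S:
f = 2Ω sin φ = 2 × 7.29×10⁻⁵ × sin 64° = 1.31×10⁻⁴ s⁻¹
Geostrophic balance rearranged: |∂P/∂n| = f ρ V_g
|∂P/∂n| = 1.31×10⁻⁴ × 1.25 × 7.00 = 1.15×10⁻³ Pa/m

1.1×10⁻³ Pa/m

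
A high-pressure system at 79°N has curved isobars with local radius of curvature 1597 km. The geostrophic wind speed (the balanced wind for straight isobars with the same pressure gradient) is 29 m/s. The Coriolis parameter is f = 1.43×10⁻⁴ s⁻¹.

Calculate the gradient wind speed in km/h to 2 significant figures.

Around a high, pressure-gradient force acts outward with centrifugal, so Coriolis balances both:
fV = (1/ρ)|∂P/∂n| + V²/R  →  V² − fR·V + fR·V_g = 0
With fR = 1.43×10⁻⁴ × 1597×10³ m = 228 m/s:
V = [fR − √((fR)² − 4 fR V_g)]/2 = [228 − √(228² − 4×228×29)]/2 = 34.1 m/s
Supergeostrophic (V > V_g = 29 m/s), as expected around a high.
Converting: 34.1 m/s × 3.6 = 120 km/h

120 km/h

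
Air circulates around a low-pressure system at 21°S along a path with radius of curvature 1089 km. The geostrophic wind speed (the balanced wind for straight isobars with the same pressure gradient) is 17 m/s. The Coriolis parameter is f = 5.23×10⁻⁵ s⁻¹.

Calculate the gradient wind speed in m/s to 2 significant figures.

Around a low, centrifugal force acts outward with Coriolis, so pressure-gradient force balances both:
(1/ρ)|∂P/∂n| = fV + V²/R  →  V² + fR·V − fR·V_g = 0
With fR = 5.23×10⁻⁵ × 1089×10³ m = 57.0 m/s:
V = [−fR + √((fR)² + 4 fR V_g)]/2 = [−57.0 + √(57.0² + 4×57.0×17)]/2 = 13.7 m/s
Subgeostrophic (V < V_g = 17 m/s), as expected around a low.

14 m/s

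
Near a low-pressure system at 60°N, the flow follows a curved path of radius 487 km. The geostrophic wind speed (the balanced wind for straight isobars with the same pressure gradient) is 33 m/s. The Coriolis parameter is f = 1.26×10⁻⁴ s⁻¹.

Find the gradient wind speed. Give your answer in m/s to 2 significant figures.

Around a low, centrifugal force acts outward with Coriolis, so pressure-gradient force balances both:
(1/ρ)|∂P/∂n| = fV + V²/R  →  V² + fR·V − fR·V_g = 0
With fR = 1.26×10⁻⁴ × 487×10³ m = 61.4 m/s:
V = [−fR + √((fR)² + 4 fR V_g)]/2 = [−61.4 + √(61.4² + 4×61.4×33)]/2 = 23.8 m/s
Subgeostrophic (V < V_g = 33 m/s), as expected around a low.

24 m/s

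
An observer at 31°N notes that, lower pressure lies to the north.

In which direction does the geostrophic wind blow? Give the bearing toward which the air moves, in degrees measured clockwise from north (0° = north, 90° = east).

090°

The pressure-gradient force points toward the north (bearing 000°).
Geostrophic balance: in the Northern Hemisphere the Coriolis force deflects motion to the right, so the geostrophic wind blows 90° to the right of the pressure-gradient force (low pressure on the left).
Rotating 000° by 90° clockwise gives 090° — the wind blows toward the east.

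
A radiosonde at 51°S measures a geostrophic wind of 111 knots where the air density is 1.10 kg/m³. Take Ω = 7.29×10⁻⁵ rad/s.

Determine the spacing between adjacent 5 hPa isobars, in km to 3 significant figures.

Coriolis parameter at 51°S:
f = 2Ω sin φ = 2 × 7.29×10⁻⁵ × sin 51° = 1.13×10⁻⁴ s⁻¹
Wind speed in SI: 111 knots = 57.1 m/s
Geostrophic balance rearranged: |∂P/∂n| = f ρ V_g
|∂P/∂n| = 1.13×10⁻⁴ × 1.10 × 57.1 = 7.12×10⁻³ Pa/m
Isobar spacing: Δn = ΔP/|∂P/∂n| = 500 Pa / 7.12×10⁻³ Pa/m = 70252 m ≈ 70.3 km

70.3 km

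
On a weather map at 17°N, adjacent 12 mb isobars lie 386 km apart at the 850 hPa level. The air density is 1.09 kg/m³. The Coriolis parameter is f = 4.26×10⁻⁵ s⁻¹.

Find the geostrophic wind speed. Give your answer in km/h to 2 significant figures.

240 km/h

Pressure gradient: |∂P/∂n| = 1200 Pa / 386000 m = 3.11×10⁻³ Pa/m
Geostrophic balance (pressure-gradient force = Coriolis force):
V_g = (1/(fρ)) |∂P/∂n| = 3.11×10⁻³ / (4.26×10⁻⁵ × 1.09) = 67.0 m/s
Converting: 67.0 m/s × 3.6 = 240 km/h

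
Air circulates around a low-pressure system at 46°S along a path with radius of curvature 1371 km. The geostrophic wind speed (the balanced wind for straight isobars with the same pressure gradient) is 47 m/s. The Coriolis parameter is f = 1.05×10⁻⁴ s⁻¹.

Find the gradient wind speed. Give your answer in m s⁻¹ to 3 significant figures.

Around a low, centrifugal force acts outward with Coriolis, so pressure-gradient force balances both:
(1/ρ)|∂P/∂n| = fV + V²/R  →  V² + fR·V − fR·V_g = 0
With fR = 1.05×10⁻⁴ × 1371×10³ m = 144 m/s:
V = [−fR + √((fR)² + 4 fR V_g)]/2 = [−144 + √(144² + 4×144×47)]/2 = 37.3 m/s
Subgeostrophic (V < V_g = 47 m/s), as expected around a low.

37.3 m s⁻¹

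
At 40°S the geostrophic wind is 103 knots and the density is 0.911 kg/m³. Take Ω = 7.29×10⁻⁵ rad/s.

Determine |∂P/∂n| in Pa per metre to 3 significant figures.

Coriolis parameter at 40°S:
f = 2Ω sin φ = 2 × 7.29×10⁻⁵ × sin 40° = 9.37×10⁻⁵ s⁻¹
Wind speed in SI: 103 knots = 53.0 m/s
Geostrophic balance rearranged: |∂P/∂n| = f ρ V_g
|∂P/∂n| = 9.37×10⁻⁵ × 0.911 × 53.0 = 4.52×10⁻³ Pa/m

4.52×10⁻³ Pa/m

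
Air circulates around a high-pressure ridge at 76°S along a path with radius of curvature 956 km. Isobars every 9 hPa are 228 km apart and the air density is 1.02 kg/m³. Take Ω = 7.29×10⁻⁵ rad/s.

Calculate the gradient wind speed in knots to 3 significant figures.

Coriolis parameter at 76°S:
f = 2Ω sin φ = 2 × 7.29×10⁻⁵ × sin 76° = 1.41×10⁻⁴ s⁻¹
Pressure gradient: |∂P/∂n| = 900 Pa / 228000 m = 3.95×10⁻³ Pa/m
Geostrophic speed: V_g = |∂P/∂n|/(fρ) = 3.95×10⁻³/(1.41×10⁻⁴ × 1.02) = 27.4 m/s
Around a high, pressure-gradient force acts outward with centrifugal, so Coriolis balances both:
fV = (1/ρ)|∂P/∂n| + V²/R  →  V² − fR·V + fR·V_g = 0
With fR = 1.41×10⁻⁴ × 956×10³ m = 135 m/s:
V = [fR − √((fR)² − 4 fR V_g)]/2 = [135 − √(135² − 4×135×27.4)]/2 = 38.1 m/s
Supergeostrophic (V > V_g = 27.4 m/s), as expected around a high.
Converting: 38.1 m/s × 1.944 = 74.0 knots

74.0 knots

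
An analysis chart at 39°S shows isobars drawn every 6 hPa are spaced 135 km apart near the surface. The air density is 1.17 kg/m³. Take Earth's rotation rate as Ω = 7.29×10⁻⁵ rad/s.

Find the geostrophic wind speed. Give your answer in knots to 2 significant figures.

Coriolis parameter at 39°S:
f = 2Ω sin φ = 2 × 7.29×10⁻⁵ × sin 39° = 9.18×10⁻⁵ s⁻¹
Pressure gradient: |∂P/∂n| = 600 Pa / 135000 m = 4.44×10⁻³ Pa/m
Geostrophic balance (pressure-gradient force = Coriolis force):
V_g = (1/(fρ)) |∂P/∂n| = 4.44×10⁻³ / (9.18×10⁻⁵ × 1.17) = 41.4 m/s
Converting: 41.4 m/s × 1.944 = 80 knots

80 knots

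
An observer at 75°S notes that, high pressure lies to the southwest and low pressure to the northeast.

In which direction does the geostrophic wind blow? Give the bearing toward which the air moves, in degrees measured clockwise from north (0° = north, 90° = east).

The pressure-gradient force points toward the northeast (bearing 045°).
Geostrophic balance: in the Southern Hemisphere the Coriolis force deflects motion to the left, so the geostrophic wind blows 90° to the left of the pressure-gradient force (low pressure on the right).
Rotating 045° by 90° counterclockwise gives 315° — the wind blows toward the northwest.

315°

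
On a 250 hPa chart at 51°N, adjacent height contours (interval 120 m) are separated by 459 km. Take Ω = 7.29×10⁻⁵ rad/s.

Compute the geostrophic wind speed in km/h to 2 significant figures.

81 km/h

Coriolis parameter at 51°N:
f = 2Ω sin φ = 2 × 7.29×10⁻⁵ × sin 51° = 1.13×10⁻⁴ s⁻¹
Height gradient: |∂Z/∂n| = 120 m / 459000 m = 2.61×10⁻⁴
On a pressure surface, geostrophic balance gives V_g = (g/f)|∂Z/∂n|:
V_g = 9.81 × 2.61×10⁻⁴ / 1.13×10⁻⁴ = 22.6 m/s
Converting: 22.6 m/s × 3.6 = 81 km/h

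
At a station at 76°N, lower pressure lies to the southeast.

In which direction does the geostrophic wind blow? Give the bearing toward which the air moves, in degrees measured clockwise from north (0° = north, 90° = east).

225°

The pressure-gradient force points toward the southeast (bearing 135°).
Geostrophic balance: in the Northern Hemisphere the Coriolis force deflects motion to the right, so the geostrophic wind blows 90° to the right of the pressure-gradient force (low pressure on the left).
Rotating 135° by 90° clockwise gives 225° — the wind blows toward the southwest.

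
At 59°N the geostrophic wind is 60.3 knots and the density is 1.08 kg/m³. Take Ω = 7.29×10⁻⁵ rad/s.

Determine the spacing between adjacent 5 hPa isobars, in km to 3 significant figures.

Coriolis parameter at 59°N:
f = 2Ω sin φ = 2 × 7.29×10⁻⁵ × sin 59° = 1.25×10⁻⁴ s⁻¹
Wind speed in SI: 60.3 knots = 31.0 m/s
Geostrophic balance rearranged: |∂P/∂n| = f ρ V_g
|∂P/∂n| = 1.25×10⁻⁴ × 1.08 × 31.0 = 4.19×10⁻³ Pa/m
Isobar spacing: Δn = ΔP/|∂P/∂n| = 500 Pa / 4.19×10⁻³ Pa/m = 119417 m ≈ 119 km

119 km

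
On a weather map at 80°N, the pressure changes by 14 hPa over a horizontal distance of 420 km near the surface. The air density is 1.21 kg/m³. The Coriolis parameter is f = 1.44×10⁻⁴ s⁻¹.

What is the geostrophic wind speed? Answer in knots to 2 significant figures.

37 knots

Pressure gradient: |∂P/∂n| = 1400 Pa / 420000 m = 3.33×10⁻³ Pa/m
Geostrophic balance (pressure-gradient force = Coriolis force):
V_g = (1/(fρ)) |∂P/∂n| = 3.33×10⁻³ / (1.44×10⁻⁴ × 1.21) = 19.1 m/s
Converting: 19.1 m/s × 1.944 = 37 knots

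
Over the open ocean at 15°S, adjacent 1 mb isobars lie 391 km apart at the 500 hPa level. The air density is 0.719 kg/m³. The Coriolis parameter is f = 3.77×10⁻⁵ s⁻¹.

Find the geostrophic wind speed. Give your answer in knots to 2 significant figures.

Pressure gradient: |∂P/∂n| = 100 Pa / 391000 m = 2.56×10⁻⁴ Pa/m
Geostrophic balance (pressure-gradient force = Coriolis force):
V_g = (1/(fρ)) |∂P/∂n| = 2.56×10⁻⁴ / (3.77×10⁻⁵ × 0.719) = 9.44 m/s
Converting: 9.44 m/s × 1.944 = 18 knots

18 knots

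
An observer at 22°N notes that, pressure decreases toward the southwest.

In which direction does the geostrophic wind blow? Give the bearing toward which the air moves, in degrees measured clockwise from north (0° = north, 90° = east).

The pressure-gradient force points toward the southwest (bearing 225°).
Geostrophic balance: in the Northern Hemisphere the Coriolis force deflects motion to the right, so the geostrophic wind blows 90° to the right of the pressure-gradient force (low pressure on the left).
Rotating 225° by 90° clockwise gives 315° — the wind blows toward the northwest.

315°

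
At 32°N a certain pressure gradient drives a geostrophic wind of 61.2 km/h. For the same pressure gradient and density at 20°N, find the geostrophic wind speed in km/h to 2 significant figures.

With the same pressure gradient and density, V_g ∝ 1/f ∝ 1/sin φ.
V₂ = V₁ · sin φ₁ / sin φ₂ = 61.2 × sin 32° / sin 20°
V₂ = 61.2 × 0.5299/0.3420 = 95 km/h

95 km/h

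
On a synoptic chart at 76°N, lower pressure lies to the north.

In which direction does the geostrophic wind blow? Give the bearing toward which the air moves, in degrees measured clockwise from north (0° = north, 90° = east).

The pressure-gradient force points toward the north (bearing 000°).
Geostrophic balance: in the Northern Hemisphere the Coriolis force deflects motion to the right, so the geostrophic wind blows 90° to the right of the pressure-gradient force (low pressure on the left).
Rotating 000° by 90° clockwise gives 090° — the wind blows toward the east.

090°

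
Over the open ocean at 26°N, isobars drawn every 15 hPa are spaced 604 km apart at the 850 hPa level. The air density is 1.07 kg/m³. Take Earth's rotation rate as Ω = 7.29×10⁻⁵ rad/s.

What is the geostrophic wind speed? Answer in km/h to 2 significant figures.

130 km/h

Coriolis parameter at 26°N:
f = 2Ω sin φ = 2 × 7.29×10⁻⁵ × sin 26° = 6.39×10⁻⁵ s⁻¹
Pressure gradient: |∂P/∂n| = 1500 Pa / 604000 m = 2.48×10⁻³ Pa/m
Geostrophic balance (pressure-gradient force = Coriolis force):
V_g = (1/(fρ)) |∂P/∂n| = 2.48×10⁻³ / (6.39×10⁻⁵ × 1.07) = 36.3 m/s
Converting: 36.3 m/s × 3.6 = 130 km/h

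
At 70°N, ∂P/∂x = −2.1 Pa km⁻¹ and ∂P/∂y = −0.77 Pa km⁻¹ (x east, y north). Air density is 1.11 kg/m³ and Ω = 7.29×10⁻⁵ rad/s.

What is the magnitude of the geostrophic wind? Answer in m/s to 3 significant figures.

Coriolis parameter at 70°N:
f = 2Ω sin φ = 2 × 7.29×10⁻⁵ × sin 70° = 1.37×10⁻⁴ s⁻¹
Component geostrophic relations (x east, y north):
u_g = −(1/(fρ)) ∂P/∂y,  v_g = (1/(fρ)) ∂P/∂x
u_g = −(−0.77×10⁻³)/(1.37×10⁻⁴ × 1.11) = 5.06 m/s;  v_g = (−2.1×10⁻³)/(1.37×10⁻⁴ × 1.11) = −13.8 m/s
|V_g| = √(u_g² + v_g²) = 14.7 m/s

14.7 m/s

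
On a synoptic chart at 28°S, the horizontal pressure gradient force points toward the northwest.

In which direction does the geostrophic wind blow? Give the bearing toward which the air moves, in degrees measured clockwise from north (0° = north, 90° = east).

The pressure-gradient force points toward the northwest (bearing 315°).
Geostrophic balance: in the Southern Hemisphere the Coriolis force deflects motion to the left, so the geostrophic wind blows 90° to the left of the pressure-gradient force (low pressure on the right).
Rotating 315° by 90° counterclockwise gives 225° — the wind blows toward the southwest.

225°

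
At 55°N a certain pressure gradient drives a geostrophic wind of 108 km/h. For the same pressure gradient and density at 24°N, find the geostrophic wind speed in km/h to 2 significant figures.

With the same pressure gradient and density, V_g ∝ 1/f ∝ 1/sin φ.
V₂ = V₁ · sin φ₁ / sin φ₂ = 108 × sin 55° / sin 24°
V₂ = 108 × 0.8192/0.4067 = 220 km/h

220 km/h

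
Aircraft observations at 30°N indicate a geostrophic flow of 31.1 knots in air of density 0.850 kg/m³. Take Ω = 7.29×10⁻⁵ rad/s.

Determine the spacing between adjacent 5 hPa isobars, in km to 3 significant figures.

504 km

Coriolis parameter at 30°N:
f = 2Ω sin φ = 2 × 7.29×10⁻⁵ × sin 30° = 7.29×10⁻⁵ s⁻¹
Wind speed in SI: 31.1 knots = 16.0 m/s
Geostrophic balance rearranged: |∂P/∂n| = f ρ V_g
|∂P/∂n| = 7.29×10⁻⁵ × 0.850 × 16.0 = 9.91×10⁻⁴ Pa/m
Isobar spacing: Δn = ΔP/|∂P/∂n| = 500 Pa / 9.91×10⁻⁴ Pa/m = 504342 m ≈ 504 km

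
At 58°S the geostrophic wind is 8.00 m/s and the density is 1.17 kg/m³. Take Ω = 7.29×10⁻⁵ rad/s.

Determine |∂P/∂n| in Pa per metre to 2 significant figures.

1.2×10⁻³ Pa/m

Coriolis parameter at 58°S:
f = 2Ω sin φ = 2 × 7.29×10⁻⁵ × sin 58° = 1.24×10⁻⁴ s⁻¹
Geostrophic balance rearranged: |∂P/∂n| = f ρ V_g
|∂P/∂n| = 1.24×10⁻⁴ × 1.17 × 8.00 = 1.16×10⁻³ Pa/m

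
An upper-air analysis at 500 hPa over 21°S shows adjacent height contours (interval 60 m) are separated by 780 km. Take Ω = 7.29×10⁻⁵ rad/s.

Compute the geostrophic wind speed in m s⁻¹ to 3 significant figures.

Coriolis parameter at 21°S:
f = 2Ω sin φ = 2 × 7.29×10⁻⁵ × sin 21° = 5.23×10⁻⁵ s⁻¹
Height gradient: |∂Z/∂n| = 60 m / 780000 m = 7.69×10⁻⁵
On a pressure surface, geostrophic balance gives V_g = (g/f)|∂Z/∂n|:
V_g = 9.81 × 7.69×10⁻⁵ / 5.23×10⁻⁵ = 14.4 m/s

14.4 m s⁻¹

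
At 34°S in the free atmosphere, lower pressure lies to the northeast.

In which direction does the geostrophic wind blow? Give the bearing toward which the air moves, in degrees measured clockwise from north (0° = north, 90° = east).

315°

The pressure-gradient force points toward the northeast (bearing 045°).
Geostrophic balance: in the Southern Hemisphere the Coriolis force deflects motion to the left, so the geostrophic wind blows 90° to the left of the pressure-gradient force (low pressure on the right).
Rotating 045° by 90° counterclockwise gives 315° — the wind blows toward the northwest.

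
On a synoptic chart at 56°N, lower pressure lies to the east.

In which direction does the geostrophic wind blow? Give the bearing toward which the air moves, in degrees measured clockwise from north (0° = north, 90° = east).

The pressure-gradient force points toward the east (bearing 090°).
Geostrophic balance: in the Northern Hemisphere the Coriolis force deflects motion to the right, so the geostrophic wind blows 90° to the right of the pressure-gradient force (low pressure on the left).
Rotating 090° by 90° clockwise gives 180° — the wind blows toward the south.

180°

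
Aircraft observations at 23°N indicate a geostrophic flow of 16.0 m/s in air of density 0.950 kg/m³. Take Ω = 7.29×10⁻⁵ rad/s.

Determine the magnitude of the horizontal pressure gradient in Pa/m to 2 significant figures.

Coriolis parameter at 23°N:
f = 2Ω sin φ = 2 × 7.29×10⁻⁵ × sin 23° = 5.70×10⁻⁵ s⁻¹
Geostrophic balance rearranged: |∂P/∂n| = f ρ V_g
|∂P/∂n| = 5.70×10⁻⁵ × 0.950 × 16.0 = 8.66×10⁻⁴ Pa/m

8.7×10⁻⁴ Pa/m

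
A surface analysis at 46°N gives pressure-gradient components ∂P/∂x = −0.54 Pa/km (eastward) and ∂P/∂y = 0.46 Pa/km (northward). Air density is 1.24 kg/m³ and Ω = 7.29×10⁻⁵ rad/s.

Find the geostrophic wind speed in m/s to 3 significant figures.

Coriolis parameter at 46°N:
f = 2Ω sin φ = 2 × 7.29×10⁻⁵ × sin 46° = 1.05×10⁻⁴ s⁻¹
Component geostrophic relations (x east, y north):
u_g = −(1/(fρ)) ∂P/∂y,  v_g = (1/(fρ)) ∂P/∂x
u_g = −(0.46×10⁻³)/(1.05×10⁻⁴ × 1.24) = −3.54 m/s;  v_g = (−0.54×10⁻³)/(1.05×10⁻⁴ × 1.24) = −4.15 m/s
|V_g| = √(u_g² + v_g²) = 5.45 m/s

5.45 m/s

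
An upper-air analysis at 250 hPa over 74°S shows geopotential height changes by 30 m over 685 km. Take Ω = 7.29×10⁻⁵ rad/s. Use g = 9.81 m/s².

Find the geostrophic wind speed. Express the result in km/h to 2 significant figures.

Coriolis parameter at 74°S:
f = 2Ω sin φ = 2 × 7.29×10⁻⁵ × sin 74° = 1.40×10⁻⁴ s⁻¹
Height gradient: |∂Z/∂n| = 30 m / 685000 m = 4.38×10⁻⁵
On a pressure surface, geostrophic balance gives V_g = (g/f)|∂Z/∂n|:
V_g = 9.81 × 4.38×10⁻⁵ / 1.40×10⁻⁴ = 3.07 m/s
Converting: 3.07 m/s × 3.6 = 11 km/h

11 km/h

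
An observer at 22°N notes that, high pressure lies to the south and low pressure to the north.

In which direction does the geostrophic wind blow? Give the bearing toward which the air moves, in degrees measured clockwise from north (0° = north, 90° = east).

The pressure-gradient force points toward the north (bearing 000°).
Geostrophic balance: in the Northern Hemisphere the Coriolis force deflects motion to the right, so the geostrophic wind blows 90° to the right of the pressure-gradient force (low pressure on the left).
Rotating 000° by 90° clockwise gives 090° — the wind blows toward the east.

090°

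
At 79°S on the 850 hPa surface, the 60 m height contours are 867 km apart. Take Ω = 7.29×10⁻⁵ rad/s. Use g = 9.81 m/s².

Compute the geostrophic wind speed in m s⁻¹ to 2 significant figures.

4.7 m s⁻¹

Coriolis parameter at 79°S:
f = 2Ω sin φ = 2 × 7.29×10⁻⁵ × sin 79° = 1.43×10⁻⁴ s⁻¹
Height gradient: |∂Z/∂n| = 60 m / 867000 m = 6.92×10⁻⁵
On a pressure surface, geostrophic balance gives V_g = (g/f)|∂Z/∂n|:
V_g = 9.81 × 6.92×10⁻⁵ / 1.43×10⁻⁴ = 4.74 m/s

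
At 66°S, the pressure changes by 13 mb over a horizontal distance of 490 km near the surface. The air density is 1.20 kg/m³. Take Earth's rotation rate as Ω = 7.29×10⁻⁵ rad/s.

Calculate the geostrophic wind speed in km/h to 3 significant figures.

59.8 km/h

Coriolis parameter at 66°S:
f = 2Ω sin φ = 2 × 7.29×10⁻⁵ × sin 66° = 1.33×10⁻⁴ s⁻¹
Pressure gradient: |∂P/∂n| = 1300 Pa / 490000 m = 2.65×10⁻³ Pa/m
Geostrophic balance (pressure-gradient force = Coriolis force):
V_g = (1/(fρ)) |∂P/∂n| = 2.65×10⁻³ / (1.33×10⁻⁴ × 1.20) = 16.6 m/s
Converting: 16.6 m/s × 3.6 = 59.8 km/h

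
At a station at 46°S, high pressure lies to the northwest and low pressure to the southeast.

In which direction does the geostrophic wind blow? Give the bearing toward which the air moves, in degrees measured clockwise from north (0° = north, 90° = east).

045°

The pressure-gradient force points toward the southeast (bearing 135°).
Geostrophic balance: in the Southern Hemisphere the Coriolis force deflects motion to the left, so the geostrophic wind blows 90° to the left of the pressure-gradient force (low pressure on the right).
Rotating 135° by 90° counterclockwise gives 045° — the wind blows toward the northeast.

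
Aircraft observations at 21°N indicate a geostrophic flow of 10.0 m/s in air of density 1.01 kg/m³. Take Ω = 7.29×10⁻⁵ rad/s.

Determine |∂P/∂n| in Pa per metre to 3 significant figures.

5.28×10⁻⁴ Pa/m

Coriolis parameter at 21°N:
f = 2Ω sin φ = 2 × 7.29×10⁻⁵ × sin 21° = 5.23×10⁻⁵ s⁻¹
Geostrophic balance rearranged: |∂P/∂n| = f ρ V_g
|∂P/∂n| = 5.23×10⁻⁵ × 1.01 × 10.0 = 5.28×10⁻⁴ Pa/m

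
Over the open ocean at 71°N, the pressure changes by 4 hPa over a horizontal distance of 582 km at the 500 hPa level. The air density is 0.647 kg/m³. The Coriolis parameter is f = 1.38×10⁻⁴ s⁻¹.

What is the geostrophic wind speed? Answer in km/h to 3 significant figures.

Pressure gradient: |∂P/∂n| = 400 Pa / 582000 m = 6.87×10⁻⁴ Pa/m
Geostrophic balance (pressure-gradient force = Coriolis force):
V_g = (1/(fρ)) |∂P/∂n| = 6.87×10⁻⁴ / (1.38×10⁻⁴ × 0.647) = 7.70 m/s
Converting: 7.70 m/s × 3.6 = 27.7 km/h

27.7 km/h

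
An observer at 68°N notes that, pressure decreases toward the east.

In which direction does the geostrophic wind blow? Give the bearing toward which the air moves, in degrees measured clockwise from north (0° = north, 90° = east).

180°

The pressure-gradient force points toward the east (bearing 090°).
Geostrophic balance: in the Northern Hemisphere the Coriolis force deflects motion to the right, so the geostrophic wind blows 90° to the right of the pressure-gradient force (low pressure on the left).
Rotating 090° by 90° clockwise gives 180° — the wind blows toward the south.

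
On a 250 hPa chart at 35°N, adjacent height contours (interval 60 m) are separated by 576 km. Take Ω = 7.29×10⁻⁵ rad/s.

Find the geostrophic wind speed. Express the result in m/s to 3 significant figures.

12.2 m/s

Coriolis parameter at 35°N:
f = 2Ω sin φ = 2 × 7.29×10⁻⁵ × sin 35° = 8.36×10⁻⁵ s⁻¹
Height gradient: |∂Z/∂n| = 60 m / 576000 m = 1.04×10⁻⁴
On a pressure surface, geostrophic balance gives V_g = (g/f)|∂Z/∂n|:
V_g = 9.81 × 1.04×10⁻⁴ / 8.36×10⁻⁵ = 12.2 m/s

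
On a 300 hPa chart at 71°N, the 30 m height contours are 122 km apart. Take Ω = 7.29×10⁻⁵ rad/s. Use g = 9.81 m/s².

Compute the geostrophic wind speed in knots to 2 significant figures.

Coriolis parameter at 71°N:
f = 2Ω sin φ = 2 × 7.29×10⁻⁵ × sin 71° = 1.38×10⁻⁴ s⁻¹
Height gradient: |∂Z/∂n| = 30 m / 122000 m = 2.46×10⁻⁴
On a pressure surface, geostrophic balance gives V_g = (g/f)|∂Z/∂n|:
V_g = 9.81 × 2.46×10⁻⁴ / 1.38×10⁻⁴ = 17.5 m/s
Converting: 17.5 m/s × 1.944 = 34 knots

34 knots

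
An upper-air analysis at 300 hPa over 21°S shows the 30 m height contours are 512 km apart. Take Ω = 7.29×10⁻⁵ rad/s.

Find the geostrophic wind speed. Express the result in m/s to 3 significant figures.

11.0 m/s

Coriolis parameter at 21°S:
f = 2Ω sin φ = 2 × 7.29×10⁻⁵ × sin 21° = 5.23×10⁻⁵ s⁻¹
Height gradient: |∂Z/∂n| = 30 m / 512000 m = 5.86×10⁻⁵
On a pressure surface, geostrophic balance gives V_g = (g/f)|∂Z/∂n|:
V_g = 9.81 × 5.86×10⁻⁵ / 5.23×10⁻⁵ = 11.0 m/s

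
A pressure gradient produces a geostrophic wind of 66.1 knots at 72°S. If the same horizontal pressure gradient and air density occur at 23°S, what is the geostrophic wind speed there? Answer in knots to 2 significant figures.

160 knots

With the same pressure gradient and density, V_g ∝ 1/f ∝ 1/sin φ.
V₂ = V₁ · sin φ₁ / sin φ₂ = 66.1 × sin 72° / sin 23°
V₂ = 66.1 × 0.9511/0.3907 = 160 knots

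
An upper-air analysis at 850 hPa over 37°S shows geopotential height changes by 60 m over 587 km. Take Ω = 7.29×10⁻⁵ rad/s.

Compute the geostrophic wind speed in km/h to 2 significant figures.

41 km/h

Coriolis parameter at 37°S:
f = 2Ω sin φ = 2 × 7.29×10⁻⁵ × sin 37° = 8.77×10⁻⁵ s⁻¹
Height gradient: |∂Z/∂n| = 60 m / 587000 m = 1.02×10⁻⁴
On a pressure surface, geostrophic balance gives V_g = (g/f)|∂Z/∂n|:
V_g = 9.81 × 1.02×10⁻⁴ / 8.77×10⁻⁵ = 11.4 m/s
Converting: 11.4 m/s × 3.6 = 41 km/h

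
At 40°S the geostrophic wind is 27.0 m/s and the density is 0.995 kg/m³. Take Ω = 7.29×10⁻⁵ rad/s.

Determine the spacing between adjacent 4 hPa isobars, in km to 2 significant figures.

Coriolis parameter at 40°S:
f = 2Ω sin φ = 2 × 7.29×10⁻⁵ × sin 40° = 9.37×10⁻⁵ s⁻¹
Geostrophic balance rearranged: |∂P/∂n| = f ρ V_g
|∂P/∂n| = 9.37×10⁻⁵ × 0.995 × 27.0 = 2.52×10⁻³ Pa/m
Isobar spacing: Δn = ΔP/|∂P/∂n| = 400 Pa / 2.52×10⁻³ Pa/m = 158872 m ≈ 160 km

160 km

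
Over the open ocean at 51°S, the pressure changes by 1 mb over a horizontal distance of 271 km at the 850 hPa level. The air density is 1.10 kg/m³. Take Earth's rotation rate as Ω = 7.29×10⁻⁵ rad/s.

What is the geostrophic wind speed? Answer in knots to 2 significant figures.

Coriolis parameter at 51°S:
f = 2Ω sin φ = 2 × 7.29×10⁻⁵ × sin 51° = 1.13×10⁻⁴ s⁻¹
Pressure gradient: |∂P/∂n| = 100 Pa / 271000 m = 3.69×10⁻⁴ Pa/m
Geostrophic balance (pressure-gradient force = Coriolis force):
V_g = (1/(fρ)) |∂P/∂n| = 3.69×10⁻⁴ / (1.13×10⁻⁴ × 1.10) = 2.96 m/s
Converting: 2.96 m/s × 1.944 = 5.8 knots

5.8 knots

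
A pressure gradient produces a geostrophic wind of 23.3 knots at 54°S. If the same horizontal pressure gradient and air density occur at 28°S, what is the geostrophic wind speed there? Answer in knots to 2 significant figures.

With the same pressure gradient and density, V_g ∝ 1/f ∝ 1/sin φ.
V₂ = V₁ · sin φ₁ / sin φ₂ = 23.3 × sin 54° / sin 28°
V₂ = 23.3 × 0.8090/0.4695 = 40 knots

40 knots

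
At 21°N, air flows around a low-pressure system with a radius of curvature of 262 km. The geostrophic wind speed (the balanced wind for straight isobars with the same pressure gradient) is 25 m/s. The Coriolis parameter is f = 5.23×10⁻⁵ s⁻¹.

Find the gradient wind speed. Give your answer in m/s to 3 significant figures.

Around a low, centrifugal force acts outward with Coriolis, so pressure-gradient force balances both:
(1/ρ)|∂P/∂n| = fV + V²/R  →  V² + fR·V − fR·V_g = 0
With fR = 5.23×10⁻⁵ × 262×10³ m = 13.7 m/s:
V = [−fR + √((fR)² + 4 fR V_g)]/2 = [−13.7 + √(13.7² + 4×13.7×25)]/2 = 12.9 m/s
Subgeostrophic (V < V_g = 25 m/s), as expected around a low.

12.9 m/s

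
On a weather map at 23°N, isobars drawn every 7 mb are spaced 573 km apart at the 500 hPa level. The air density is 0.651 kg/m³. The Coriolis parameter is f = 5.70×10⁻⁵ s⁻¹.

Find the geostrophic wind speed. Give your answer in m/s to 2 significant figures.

33 m/s

Pressure gradient: |∂P/∂n| = 700 Pa / 573000 m = 1.22×10⁻³ Pa/m
Geostrophic balance (pressure-gradient force = Coriolis force):
V_g = (1/(fρ)) |∂P/∂n| = 1.22×10⁻³ / (5.70×10⁻⁵ × 0.651) = 32.9 m/s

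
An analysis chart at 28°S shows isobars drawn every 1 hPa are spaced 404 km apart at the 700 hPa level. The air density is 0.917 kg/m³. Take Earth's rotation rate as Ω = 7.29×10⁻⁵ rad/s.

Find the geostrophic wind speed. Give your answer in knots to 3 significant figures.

Coriolis parameter at 28°S:
f = 2Ω sin φ = 2 × 7.29×10⁻⁵ × sin 28° = 6.84×10⁻⁵ s⁻¹
Pressure gradient: |∂P/∂n| = 100 Pa / 404000 m = 2.48×10⁻⁴ Pa/m
Geostrophic balance (pressure-gradient force = Coriolis force):
V_g = (1/(fρ)) |∂P/∂n| = 2.48×10⁻⁴ / (6.84×10⁻⁵ × 0.917) = 3.94 m/s
Converting: 3.94 m/s × 1.944 = 7.67 knots

7.67 knots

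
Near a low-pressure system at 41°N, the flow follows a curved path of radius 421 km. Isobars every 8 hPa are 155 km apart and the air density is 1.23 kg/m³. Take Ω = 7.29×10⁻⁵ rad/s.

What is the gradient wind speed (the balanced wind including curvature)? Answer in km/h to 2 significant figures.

Coriolis parameter at 41°N:
f = 2Ω sin φ = 2 × 7.29×10⁻⁵ × sin 41° = 9.57×10⁻⁵ s⁻¹
Pressure gradient: |∂P/∂n| = 800 Pa / 155000 m = 5.16×10⁻³ Pa/m
Geostrophic speed: V_g = |∂P/∂n|/(fρ) = 5.16×10⁻³/(9.57×10⁻⁵ × 1.23) = 43.9 m/s
Around a low, centrifugal force acts outward with Coriolis, so pressure-gradient force balances both:
(1/ρ)|∂P/∂n| = fV + V²/R  →  V² + fR·V − fR·V_g = 0
With fR = 9.57×10⁻⁵ × 421×10³ m = 40.3 m/s:
V = [−fR + √((fR)² + 4 fR V_g)]/2 = [−40.3 + √(40.3² + 4×40.3×43.9)]/2 = 26.5 m/s
Subgeostrophic (V < V_g = 43.9 m/s), as expected around a low.
Converting: 26.5 m/s × 3.6 = 95 km/h

95 km/h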